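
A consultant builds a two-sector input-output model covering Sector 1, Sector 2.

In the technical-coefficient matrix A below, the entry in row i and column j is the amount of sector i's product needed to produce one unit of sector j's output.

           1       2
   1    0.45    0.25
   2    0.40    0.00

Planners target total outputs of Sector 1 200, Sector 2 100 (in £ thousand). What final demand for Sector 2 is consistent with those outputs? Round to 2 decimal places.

I − A =
  [   0.55    -0.25]
  [  -0.40     1.00]
d = (I − A) x:
  d_1 = (+0.55)·200 + (-0.25)·100 = 85.00
  d_2 = (-0.40)·200 + (+1.00)·100 = 20.00

d_2 = 20.00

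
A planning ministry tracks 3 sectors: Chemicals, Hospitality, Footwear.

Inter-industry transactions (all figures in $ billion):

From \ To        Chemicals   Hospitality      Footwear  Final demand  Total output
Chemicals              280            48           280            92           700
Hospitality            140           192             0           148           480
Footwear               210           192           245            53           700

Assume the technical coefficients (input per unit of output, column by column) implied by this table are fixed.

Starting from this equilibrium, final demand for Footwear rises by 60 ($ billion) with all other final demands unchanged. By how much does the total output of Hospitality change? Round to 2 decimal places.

Technical coefficients a_ij = z_ij / X_j:
  a_11 = 280/700 = 0.40, a_21 = 140/700 = 0.20, a_31 = 210/700 = 0.30
  a_12 = 48/480 = 0.10, a_22 = 192/480 = 0.40, a_32 = 192/480 = 0.40
  a_13 = 280/700 = 0.40, a_23 = 0/700 = 0.00, a_33 = 245/700 = 0.35
I − A =
  [   0.60    -0.10    -0.40]
  [  -0.20     0.60     0.00]
  [  -0.30    -0.40     0.65]
Cofactors of I−A, C_ij = (−1)^(i+j)·(minor ij) (rows/columns in the sector order above):
  C_11 = (0.60)(0.65) − (0.00)(-0.40) = 0.3900
  C_12 = −[(-0.20)(0.65) − (0.00)(-0.30)] = 0.1300
  C_13 = (-0.20)(-0.40) − (0.60)(-0.30) = 0.2600
  C_21 = −[(-0.10)(0.65) − (-0.40)(-0.40)] = 0.2250
  C_22 = (0.60)(0.65) − (-0.40)(-0.30) = 0.2700
  C_23 = −[(0.60)(-0.40) − (-0.10)(-0.30)] = 0.2700
  C_31 = (-0.10)(0.00) − (-0.40)(0.60) = 0.2400
  C_32 = −[(0.60)(0.00) − (-0.40)(-0.20)] = 0.0800
  C_33 = (0.60)(0.60) − (-0.10)(-0.20) = 0.3400
det(I−A) = Σ_j (I−A)_1j·C_1j = (0.60)(0.3900) + (-0.10)(0.1300) + (-0.40)(0.2600) = 0.1170
adj(I−A) = Cᵀ =
  [ 0.3900   0.2250   0.2400]
  [ 0.1300   0.2700   0.0800]
  [ 0.2600   0.2700   0.3400]
(I − A)⁻¹ = adj(I−A) / det(I−A) ≈
  [   3.3333     1.9231     2.0513]
  [   1.1111     2.3077     0.6838]
  [   2.2222     2.3077     2.9060]
Δx = (I − A)⁻¹ Δd with Δd having +60 in the Footwear component and 0 elsewhere.
So Δx_2 = L_23 · (+60), where L_23 = adj(I−A)_23 / det(I−A) = 0.0800 / 0.1170.
Δx_2 = 0.0800 × (+60) / 0.1170 = 4.80 / 0.1170 ≈ 41.03.

Δx_2 = 41.03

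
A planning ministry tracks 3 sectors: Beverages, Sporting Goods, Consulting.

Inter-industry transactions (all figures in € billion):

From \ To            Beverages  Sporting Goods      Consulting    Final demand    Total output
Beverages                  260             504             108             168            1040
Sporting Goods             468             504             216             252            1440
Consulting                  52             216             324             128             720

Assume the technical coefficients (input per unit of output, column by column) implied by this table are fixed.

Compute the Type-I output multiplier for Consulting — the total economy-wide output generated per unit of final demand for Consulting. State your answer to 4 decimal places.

Technical coefficients a_ij = z_ij / X_j:
  a_BB = 260/1040 = 0.25, a_SB = 468/1040 = 0.45, a_CB = 52/1040 = 0.05
  a_BS = 504/1440 = 0.35, a_SS = 504/1440 = 0.35, a_CS = 216/1440 = 0.15
  a_BC = 108/720 = 0.15, a_SC = 216/720 = 0.30, a_CC = 324/720 = 0.45
I − A =
  [   0.75    -0.35    -0.15]
  [  -0.45     0.65    -0.30]
  [  -0.05    -0.15     0.55]
Cofactors of I−A, C_ij = (−1)^(i+j)·(minor ij) (rows/columns in the sector order above):
  C_11 = (0.65)(0.55) − (-0.30)(-0.15) = 0.3125
  C_12 = −[(-0.45)(0.55) − (-0.30)(-0.05)] = 0.2625
  C_13 = (-0.45)(-0.15) − (0.65)(-0.05) = 0.1000
  C_21 = −[(-0.35)(0.55) − (-0.15)(-0.15)] = 0.2150
  C_22 = (0.75)(0.55) − (-0.15)(-0.05) = 0.4050
  C_23 = −[(0.75)(-0.15) − (-0.35)(-0.05)] = 0.1300
  C_31 = (-0.35)(-0.30) − (-0.15)(0.65) = 0.2025
  C_32 = −[(0.75)(-0.30) − (-0.15)(-0.45)] = 0.2925
  C_33 = (0.75)(0.65) − (-0.35)(-0.45) = 0.3300
det(I−A) = Σ_j (I−A)_1j·C_1j = (0.75)(0.3125) + (-0.35)(0.2625) + (-0.15)(0.1000) = 0.1275
adj(I−A) = Cᵀ =
  [ 0.3125   0.2150   0.2025]
  [ 0.2625   0.4050   0.2925]
  [ 0.1000   0.1300   0.3300]
(I − A)⁻¹ = adj(I−A) / det(I−A) ≈
  [   2.45098     1.68627     1.58824]
  [   2.05882     3.17647     2.29412]
  [   0.78431     1.01961     2.58824]
The output multiplier for sector j is the column-j sum of the Leontief inverse (I − A)⁻¹ = adj(I−A) / det(I−A).
Column C of adj(I−A): (0.2025, 0.2925, 0.3300); det(I−A) = 0.1275.
m_C = (0.2025 + 0.2925 + 0.3300) / 0.1275 = 0.825 / 0.1275 ≈ 6.4706.

m_C = 6.4706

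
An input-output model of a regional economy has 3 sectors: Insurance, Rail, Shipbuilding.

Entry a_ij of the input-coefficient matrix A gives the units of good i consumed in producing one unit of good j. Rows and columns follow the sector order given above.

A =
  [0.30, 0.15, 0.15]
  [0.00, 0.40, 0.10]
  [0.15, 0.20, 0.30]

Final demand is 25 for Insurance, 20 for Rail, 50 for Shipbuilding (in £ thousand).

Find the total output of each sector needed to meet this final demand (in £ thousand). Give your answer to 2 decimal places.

x_1 = 67.93, x_2 = 50.05, x_3 = 100.28

I − A =
  [   0.70    -0.15    -0.15]
  [   0.00     0.60    -0.10]
  [  -0.15    -0.20     0.70]
Cofactors of I−A, C_ij = (−1)^(i+j)·(minor ij) (rows/columns in the sector order above):
  C_11 = (0.60)(0.70) − (-0.10)(-0.20) = 0.4000
  C_12 = −[(0.00)(0.70) − (-0.10)(-0.15)] = 0.0150
  C_13 = (0.00)(-0.20) − (0.60)(-0.15) = 0.0900
  C_21 = −[(-0.15)(0.70) − (-0.15)(-0.20)] = 0.1350
  C_22 = (0.70)(0.70) − (-0.15)(-0.15) = 0.4675
  C_23 = −[(0.70)(-0.20) − (-0.15)(-0.15)] = 0.1625
  C_31 = (-0.15)(-0.10) − (-0.15)(0.60) = 0.1050
  C_32 = −[(0.70)(-0.10) − (-0.15)(0.00)] = 0.0700
  C_33 = (0.70)(0.60) − (-0.15)(0.00) = 0.4200
det(I−A) = Σ_j (I−A)_1j·C_1j = (0.70)(0.4000) + (-0.15)(0.0150) + (-0.15)(0.0900) = 0.26425
adj(I−A) = Cᵀ =
  [ 0.4000   0.1350   0.1050]
  [ 0.0150   0.4675   0.0700]
  [ 0.0900   0.1625   0.4200]
(I − A)⁻¹ = adj(I−A) / det(I−A) ≈
  [   1.5137     0.5109     0.3974]
  [   0.0568     1.7692     0.2649]
  [   0.3406     0.6149     1.5894]
x = (I − A)⁻¹ d = adj(I−A)·d / det(I−A), with det(I−A) = 0.26425:
  x_1 = (0.4000·25 + 0.1350·20 + 0.1050·50) / 0.26425 = 17.95 / 0.26425 ≈ 67.93
  x_2 = (0.0150·25 + 0.4675·20 + 0.0700·50) / 0.26425 = 13.225 / 0.26425 ≈ 50.05
  x_3 = (0.0900·25 + 0.1625·20 + 0.4200·50) / 0.26425 = 26.50 / 0.26425 ≈ 100.28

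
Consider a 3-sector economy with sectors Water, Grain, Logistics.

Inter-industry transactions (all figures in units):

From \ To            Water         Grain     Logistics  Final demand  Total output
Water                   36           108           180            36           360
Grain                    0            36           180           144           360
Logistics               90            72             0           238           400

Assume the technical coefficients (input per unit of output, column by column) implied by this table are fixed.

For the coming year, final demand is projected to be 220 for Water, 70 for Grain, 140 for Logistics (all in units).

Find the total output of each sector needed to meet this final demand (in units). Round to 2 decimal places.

x_1 = 473.23, x_2 = 229.92, x_3 = 304.29

Technical coefficients a_ij = z_ij / X_j:
  a_11 = 36/360 = 0.10, a_21 = 0/360 = 0.00, a_31 = 90/360 = 0.25
  a_12 = 108/360 = 0.30, a_22 = 36/360 = 0.10, a_32 = 72/360 = 0.20
  a_13 = 180/400 = 0.45, a_23 = 180/400 = 0.45, a_33 = 0/400 = 0.00
I − A =
  [   0.90    -0.30    -0.45]
  [   0.00     0.90    -0.45]
  [  -0.25    -0.20     1.00]
Cofactors of I−A, C_ij = (−1)^(i+j)·(minor ij) (rows/columns in the sector order above):
  C_11 = (0.90)(1.00) − (-0.45)(-0.20) = 0.8100
  C_12 = −[(0.00)(1.00) − (-0.45)(-0.25)] = 0.1125
  C_13 = (0.00)(-0.20) − (0.90)(-0.25) = 0.2250
  C_21 = −[(-0.30)(1.00) − (-0.45)(-0.20)] = 0.3900
  C_22 = (0.90)(1.00) − (-0.45)(-0.25) = 0.7875
  C_23 = −[(0.90)(-0.20) − (-0.30)(-0.25)] = 0.2550
  C_31 = (-0.30)(-0.45) − (-0.45)(0.90) = 0.5400
  C_32 = −[(0.90)(-0.45) − (-0.45)(0.00)] = 0.4050
  C_33 = (0.90)(0.90) − (-0.30)(0.00) = 0.8100
det(I−A) = Σ_j (I−A)_1j·C_1j = (0.90)(0.8100) + (-0.30)(0.1125) + (-0.45)(0.2250) = 0.5940
adj(I−A) = Cᵀ =
  [ 0.8100   0.3900   0.5400]
  [ 0.1125   0.7875   0.4050]
  [ 0.2250   0.2550   0.8100]
(I − A)⁻¹ = adj(I−A) / det(I−A) ≈
  [   1.3636     0.6566     0.9091]
  [   0.1894     1.3258     0.6818]
  [   0.3788     0.4293     1.3636]
x = (I − A)⁻¹ d = adj(I−A)·d / det(I−A), with det(I−A) = 0.5940:
  x_1 = (0.8100·220 + 0.3900·70 + 0.5400·140) / 0.5940 = 281.10 / 0.5940 ≈ 473.23
  x_2 = (0.1125·220 + 0.7875·70 + 0.4050·140) / 0.5940 = 136.575 / 0.5940 ≈ 229.92
  x_3 = (0.2250·220 + 0.2550·70 + 0.8100·140) / 0.5940 = 180.75 / 0.5940 ≈ 304.29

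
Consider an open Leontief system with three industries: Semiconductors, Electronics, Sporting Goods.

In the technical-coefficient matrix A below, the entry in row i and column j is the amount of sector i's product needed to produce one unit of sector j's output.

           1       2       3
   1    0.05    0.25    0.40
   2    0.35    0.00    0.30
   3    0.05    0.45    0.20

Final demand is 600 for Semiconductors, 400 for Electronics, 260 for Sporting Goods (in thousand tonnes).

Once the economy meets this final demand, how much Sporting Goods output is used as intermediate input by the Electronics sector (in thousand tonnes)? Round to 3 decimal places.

z_32 = 552.789

I − A =
  [   0.95    -0.25    -0.40]
  [  -0.35     1.00    -0.30]
  [  -0.05    -0.45     0.80]
Cofactors of I−A, C_ij = (−1)^(i+j)·(minor ij) (rows/columns in the sector order above):
  C_11 = (1.00)(0.80) − (-0.30)(-0.45) = 0.6650
  C_12 = −[(-0.35)(0.80) − (-0.30)(-0.05)] = 0.2950
  C_13 = (-0.35)(-0.45) − (1.00)(-0.05) = 0.2075
  C_21 = −[(-0.25)(0.80) − (-0.40)(-0.45)] = 0.3800
  C_22 = (0.95)(0.80) − (-0.40)(-0.05) = 0.7400
  C_23 = −[(0.95)(-0.45) − (-0.25)(-0.05)] = 0.4400
  C_31 = (-0.25)(-0.30) − (-0.40)(1.00) = 0.4750
  C_32 = −[(0.95)(-0.30) − (-0.40)(-0.35)] = 0.4250
  C_33 = (0.95)(1.00) − (-0.25)(-0.35) = 0.8625
det(I−A) = Σ_j (I−A)_1j·C_1j = (0.95)(0.6650) + (-0.25)(0.2950) + (-0.40)(0.2075) = 0.4750
adj(I−A) = Cᵀ =
  [ 0.6650   0.3800   0.4750]
  [ 0.2950   0.7400   0.4250]
  [ 0.2075   0.4400   0.8625]
(I − A)⁻¹ = adj(I−A) / det(I−A) ≈
  [   1.4000     0.8000     1.0000]
  [   0.6211     1.5579     0.8947]
  [   0.4368     0.9263     1.8158]
First solve x = (I − A)⁻¹ d = adj(I−A)·d / det(I−A); in particular x_2 = (0.2950·600 + 0.7400·400 + 0.4250·260) / 0.4750 = 583.50 / 0.4750 ≈ 1228.42105.
Intermediate flow from 3 to 2: z_32 = a_32 · x_2 = 0.45 × 583.50 / 0.4750 = 262.575 / 0.4750 ≈ 552.789.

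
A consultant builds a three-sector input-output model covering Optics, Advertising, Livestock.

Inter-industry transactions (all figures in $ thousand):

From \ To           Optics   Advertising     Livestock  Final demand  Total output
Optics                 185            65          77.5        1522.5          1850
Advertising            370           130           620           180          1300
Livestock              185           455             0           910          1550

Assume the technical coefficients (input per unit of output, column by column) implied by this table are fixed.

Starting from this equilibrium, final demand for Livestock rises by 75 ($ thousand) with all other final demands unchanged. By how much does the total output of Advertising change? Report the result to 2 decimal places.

Technical coefficients a_ij = z_ij / X_j:
  a_OO = 185/1850 = 0.10, a_AO = 370/1850 = 0.20, a_LO = 185/1850 = 0.10
  a_OA = 65/1300 = 0.05, a_AA = 130/1300 = 0.10, a_LA = 455/1300 = 0.35
  a_OL = 77.5/1550 = 0.05, a_AL = 620/1550 = 0.40, a_LL = 0/1550 = 0.00
I − A =
  [   0.90    -0.05    -0.05]
  [  -0.20     0.90    -0.40]
  [  -0.10    -0.35     1.00]
Cofactors of I−A, C_ij = (−1)^(i+j)·(minor ij) (rows/columns in the sector order above):
  C_11 = (0.90)(1.00) − (-0.40)(-0.35) = 0.7600
  C_12 = −[(-0.20)(1.00) − (-0.40)(-0.10)] = 0.2400
  C_13 = (-0.20)(-0.35) − (0.90)(-0.10) = 0.1600
  C_21 = −[(-0.05)(1.00) − (-0.05)(-0.35)] = 0.0675
  C_22 = (0.90)(1.00) − (-0.05)(-0.10) = 0.8950
  C_23 = −[(0.90)(-0.35) − (-0.05)(-0.10)] = 0.3200
  C_31 = (-0.05)(-0.40) − (-0.05)(0.90) = 0.0650
  C_32 = −[(0.90)(-0.40) − (-0.05)(-0.20)] = 0.3700
  C_33 = (0.90)(0.90) − (-0.05)(-0.20) = 0.8000
det(I−A) = Σ_j (I−A)_1j·C_1j = (0.90)(0.7600) + (-0.05)(0.2400) + (-0.05)(0.1600) = 0.6640
adj(I−A) = Cᵀ =
  [ 0.7600   0.0675   0.0650]
  [ 0.2400   0.8950   0.3700]
  [ 0.1600   0.3200   0.8000]
(I − A)⁻¹ = adj(I−A) / det(I−A) ≈
  [   1.1446     0.1017     0.0979]
  [   0.3614     1.3479     0.5572]
  [   0.2410     0.4819     1.2048]
Δx = (I − A)⁻¹ Δd with Δd having +75 in the Livestock component and 0 elsewhere.
So Δx_A = L_AL · (+75), where L_AL = adj(I−A)_AL / det(I−A) = 0.3700 / 0.6640.
Δx_A = 0.3700 × (+75) / 0.6640 = 27.75 / 0.6640 ≈ 41.79.

Δx_A = 41.79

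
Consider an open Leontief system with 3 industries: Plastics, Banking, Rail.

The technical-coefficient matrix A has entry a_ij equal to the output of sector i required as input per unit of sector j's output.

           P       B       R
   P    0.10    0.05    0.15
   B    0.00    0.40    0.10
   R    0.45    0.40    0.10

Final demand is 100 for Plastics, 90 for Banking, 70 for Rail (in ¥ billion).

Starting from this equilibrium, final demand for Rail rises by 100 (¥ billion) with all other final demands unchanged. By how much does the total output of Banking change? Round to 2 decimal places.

I − A =
  [   0.90    -0.05    -0.15]
  [   0.00     0.60    -0.10]
  [  -0.45    -0.40     0.90]
Cofactors of I−A, C_ij = (−1)^(i+j)·(minor ij) (rows/columns in the sector order above):
  C_11 = (0.60)(0.90) − (-0.10)(-0.40) = 0.5000
  C_12 = −[(0.00)(0.90) − (-0.10)(-0.45)] = 0.0450
  C_13 = (0.00)(-0.40) − (0.60)(-0.45) = 0.2700
  C_21 = −[(-0.05)(0.90) − (-0.15)(-0.40)] = 0.1050
  C_22 = (0.90)(0.90) − (-0.15)(-0.45) = 0.7425
  C_23 = −[(0.90)(-0.40) − (-0.05)(-0.45)] = 0.3825
  C_31 = (-0.05)(-0.10) − (-0.15)(0.60) = 0.0950
  C_32 = −[(0.90)(-0.10) − (-0.15)(0.00)] = 0.0900
  C_33 = (0.90)(0.60) − (-0.05)(0.00) = 0.5400
det(I−A) = Σ_j (I−A)_1j·C_1j = (0.90)(0.5000) + (-0.05)(0.0450) + (-0.15)(0.2700) = 0.40725
adj(I−A) = Cᵀ =
  [ 0.5000   0.1050   0.0950]
  [ 0.0450   0.7425   0.0900]
  [ 0.2700   0.3825   0.5400]
(I − A)⁻¹ = adj(I−A) / det(I−A) ≈
  [   1.2277     0.2578     0.2333]
  [   0.1105     1.8232     0.2210]
  [   0.6630     0.9392     1.3260]
Δx = (I − A)⁻¹ Δd with Δd having +100 in the Rail component and 0 elsewhere.
So Δx_B = L_BR · (+100), where L_BR = adj(I−A)_BR / det(I−A) = 0.0900 / 0.40725.
Δx_B = 0.0900 × (+100) / 0.40725 = 9.00 / 0.40725 ≈ 22.10.

Δx_B = 22.10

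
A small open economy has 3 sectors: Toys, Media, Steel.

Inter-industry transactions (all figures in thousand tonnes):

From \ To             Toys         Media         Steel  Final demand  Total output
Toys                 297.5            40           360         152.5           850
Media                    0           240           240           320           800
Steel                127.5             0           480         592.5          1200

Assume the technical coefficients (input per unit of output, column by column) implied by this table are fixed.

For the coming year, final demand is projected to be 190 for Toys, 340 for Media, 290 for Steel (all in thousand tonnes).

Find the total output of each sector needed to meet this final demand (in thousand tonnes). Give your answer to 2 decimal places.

x_T = 640.83, x_M = 669.58, x_S = 643.54

Technical coefficients a_ij = z_ij / X_j:
  a_TT = 297.5/850 = 0.35, a_MT = 0/850 = 0.00, a_ST = 127.5/850 = 0.15
  a_TM = 40/800 = 0.05, a_MM = 240/800 = 0.30, a_SM = 0/800 = 0.00
  a_TS = 360/1200 = 0.30, a_MS = 240/1200 = 0.20, a_SS = 480/1200 = 0.40
I − A =
  [   0.65    -0.05    -0.30]
  [   0.00     0.70    -0.20]
  [  -0.15     0.00     0.60]
Cofactors of I−A, C_ij = (−1)^(i+j)·(minor ij) (rows/columns in the sector order above):
  C_11 = (0.70)(0.60) − (-0.20)(0.00) = 0.4200
  C_12 = −[(0.00)(0.60) − (-0.20)(-0.15)] = 0.0300
  C_13 = (0.00)(0.00) − (0.70)(-0.15) = 0.1050
  C_21 = −[(-0.05)(0.60) − (-0.30)(0.00)] = 0.0300
  C_22 = (0.65)(0.60) − (-0.30)(-0.15) = 0.3450
  C_23 = −[(0.65)(0.00) − (-0.05)(-0.15)] = 0.0075
  C_31 = (-0.05)(-0.20) − (-0.30)(0.70) = 0.2200
  C_32 = −[(0.65)(-0.20) − (-0.30)(0.00)] = 0.1300
  C_33 = (0.65)(0.70) − (-0.05)(0.00) = 0.4550
det(I−A) = Σ_j (I−A)_1j·C_1j = (0.65)(0.4200) + (-0.05)(0.0300) + (-0.30)(0.1050) = 0.2400
adj(I−A) = Cᵀ =
  [ 0.4200   0.0300   0.2200]
  [ 0.0300   0.3450   0.1300]
  [ 0.1050   0.0075   0.4550]
(I − A)⁻¹ = adj(I−A) / det(I−A) ≈
  [   1.7500     0.1250     0.9167]
  [   0.1250     1.4375     0.5417]
  [   0.4375     0.0313     1.8958]
x = (I − A)⁻¹ d = adj(I−A)·d / det(I−A), with det(I−A) = 0.2400:
  x_T = (0.4200·190 + 0.0300·340 + 0.2200·290) / 0.2400 = 153.80 / 0.2400 ≈ 640.83
  x_M = (0.0300·190 + 0.3450·340 + 0.1300·290) / 0.2400 = 160.70 / 0.2400 ≈ 669.58
  x_S = (0.1050·190 + 0.0075·340 + 0.4550·290) / 0.2400 = 154.45 / 0.2400 ≈ 643.54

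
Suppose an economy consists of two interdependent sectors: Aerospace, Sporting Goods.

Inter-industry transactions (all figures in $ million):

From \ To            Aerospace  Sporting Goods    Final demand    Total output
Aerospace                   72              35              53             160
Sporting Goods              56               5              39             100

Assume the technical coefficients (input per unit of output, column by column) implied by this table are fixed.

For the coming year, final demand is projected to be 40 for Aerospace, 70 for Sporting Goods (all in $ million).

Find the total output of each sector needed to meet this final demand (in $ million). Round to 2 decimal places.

x_1 = 156.25, x_2 = 131.25

Technical coefficients a_ij = z_ij / X_j:
  a_11 = 72/160 = 0.45, a_21 = 56/160 = 0.35
  a_12 = 35/100 = 0.35, a_22 = 5/100 = 0.05
I − A =
  [   0.55    -0.35]
  [  -0.35     0.95]
det(I−A) = (0.55)(0.95) − (-0.35)(-0.35) = 0.4000
adj(I−A) = [[0.95, 0.35], [0.35, 0.55]]
(I − A)⁻¹ = adj(I−A) / det(I−A) ≈
  [   2.3750     0.8750]
  [   0.8750     1.3750]
x = (I − A)⁻¹ d = adj(I−A)·d / det(I−A), with det(I−A) = 0.4000:
  x_1 = (0.95·40 + 0.35·70) / 0.4000 = 62.50 / 0.4000 = 156.25
  x_2 = (0.35·40 + 0.55·70) / 0.4000 = 52.50 / 0.4000 = 131.25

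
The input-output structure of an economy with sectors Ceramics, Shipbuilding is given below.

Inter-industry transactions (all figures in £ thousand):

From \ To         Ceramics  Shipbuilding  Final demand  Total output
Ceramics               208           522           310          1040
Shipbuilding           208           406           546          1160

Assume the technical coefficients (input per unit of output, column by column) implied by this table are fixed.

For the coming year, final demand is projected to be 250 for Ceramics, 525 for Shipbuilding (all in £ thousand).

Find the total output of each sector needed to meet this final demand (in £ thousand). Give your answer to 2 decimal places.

x_1 = 927.33, x_2 = 1093.02

Technical coefficients a_ij = z_ij / X_j:
  a_11 = 208/1040 = 0.20, a_21 = 208/1040 = 0.20
  a_12 = 522/1160 = 0.45, a_22 = 406/1160 = 0.35
I − A =
  [   0.80    -0.45]
  [  -0.20     0.65]
det(I−A) = (0.80)(0.65) − (-0.45)(-0.20) = 0.4300
adj(I−A) = [[0.65, 0.45], [0.20, 0.80]]
(I − A)⁻¹ = adj(I−A) / det(I−A) ≈
  [   1.5116     1.0465]
  [   0.4651     1.8605]
x = (I − A)⁻¹ d = adj(I−A)·d / det(I−A), with det(I−A) = 0.4300:
  x_1 = (0.65·250 + 0.45·525) / 0.4300 = 398.75 / 0.4300 ≈ 927.33
  x_2 = (0.20·250 + 0.80·525) / 0.4300 = 470.00 / 0.4300 ≈ 1093.02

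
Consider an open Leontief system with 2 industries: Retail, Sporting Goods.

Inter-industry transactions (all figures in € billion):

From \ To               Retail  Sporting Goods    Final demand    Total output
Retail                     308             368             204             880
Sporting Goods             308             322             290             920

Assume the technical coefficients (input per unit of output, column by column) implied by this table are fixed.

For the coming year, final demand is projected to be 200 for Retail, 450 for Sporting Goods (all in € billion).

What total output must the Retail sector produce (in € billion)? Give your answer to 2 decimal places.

x_R = 1097.35

Technical coefficients a_ij = z_ij / X_j:
  a_RR = 308/880 = 0.35, a_SR = 308/880 = 0.35
  a_RS = 368/920 = 0.40, a_SS = 322/920 = 0.35
I − A =
  [   0.65    -0.40]
  [  -0.35     0.65]
det(I−A) = (0.65)(0.65) − (-0.40)(-0.35) = 0.2825
adj(I−A) = [[0.65, 0.40], [0.35, 0.65]]
(I − A)⁻¹ = adj(I−A) / det(I−A) ≈
  [   2.3009     1.4159]
  [   1.2389     2.3009]
x = (I − A)⁻¹ d = adj(I−A)·d / det(I−A), with det(I−A) = 0.2825:
  x_R = (0.65·200 + 0.40·450) / 0.2825 = 310.00 / 0.2825 ≈ 1097.35
  x_S = (0.35·200 + 0.65·450) / 0.2825 = 362.50 / 0.2825 ≈ 1283.19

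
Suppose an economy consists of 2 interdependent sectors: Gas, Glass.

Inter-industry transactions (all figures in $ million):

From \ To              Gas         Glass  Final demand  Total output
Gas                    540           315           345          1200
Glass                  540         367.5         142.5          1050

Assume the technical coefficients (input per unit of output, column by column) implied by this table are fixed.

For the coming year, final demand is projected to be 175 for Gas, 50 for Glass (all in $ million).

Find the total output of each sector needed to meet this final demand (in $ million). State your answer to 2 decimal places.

Technical coefficients a_ij = z_ij / X_j:
  a_11 = 540/1200 = 0.45, a_21 = 540/1200 = 0.45
  a_12 = 315/1050 = 0.30, a_22 = 367.5/1050 = 0.35
I − A =
  [   0.55    -0.30]
  [  -0.45     0.65]
det(I−A) = (0.55)(0.65) − (-0.30)(-0.45) = 0.2225
adj(I−A) = [[0.65, 0.30], [0.45, 0.55]]
(I − A)⁻¹ = adj(I−A) / det(I−A) ≈
  [   2.9213     1.3483]
  [   2.0225     2.4719]
x = (I − A)⁻¹ d = adj(I−A)·d / det(I−A), with det(I−A) = 0.2225:
  x_1 = (0.65·175 + 0.30·50) / 0.2225 = 128.75 / 0.2225 ≈ 578.65
  x_2 = (0.45·175 + 0.55·50) / 0.2225 = 106.25 / 0.2225 ≈ 477.53

x_1 = 578.65, x_2 = 477.53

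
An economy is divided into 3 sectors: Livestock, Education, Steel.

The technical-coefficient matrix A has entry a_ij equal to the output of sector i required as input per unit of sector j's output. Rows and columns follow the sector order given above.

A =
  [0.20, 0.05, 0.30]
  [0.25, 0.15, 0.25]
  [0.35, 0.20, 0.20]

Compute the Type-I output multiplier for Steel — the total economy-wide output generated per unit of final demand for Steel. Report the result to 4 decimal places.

m_S = 3.1398

I − A =
  [   0.80    -0.05    -0.30]
  [  -0.25     0.85    -0.25]
  [  -0.35    -0.20     0.80]
Cofactors of I−A, C_ij = (−1)^(i+j)·(minor ij) (rows/columns in the sector order above):
  C_11 = (0.85)(0.80) − (-0.25)(-0.20) = 0.6300
  C_12 = −[(-0.25)(0.80) − (-0.25)(-0.35)] = 0.2875
  C_13 = (-0.25)(-0.20) − (0.85)(-0.35) = 0.3475
  C_21 = −[(-0.05)(0.80) − (-0.30)(-0.20)] = 0.1000
  C_22 = (0.80)(0.80) − (-0.30)(-0.35) = 0.5350
  C_23 = −[(0.80)(-0.20) − (-0.05)(-0.35)] = 0.1775
  C_31 = (-0.05)(-0.25) − (-0.30)(0.85) = 0.2675
  C_32 = −[(0.80)(-0.25) − (-0.30)(-0.25)] = 0.2750
  C_33 = (0.80)(0.85) − (-0.05)(-0.25) = 0.6675
det(I−A) = Σ_j (I−A)_1j·C_1j = (0.80)(0.6300) + (-0.05)(0.2875) + (-0.30)(0.3475) = 0.385375
adj(I−A) = Cᵀ =
  [ 0.6300   0.1000   0.2675]
  [ 0.2875   0.5350   0.2750]
  [ 0.3475   0.1775   0.6675]
(I − A)⁻¹ = adj(I−A) / det(I−A) ≈
  [   1.63477     0.25949     0.69413]
  [   0.74603     1.38826     0.71359]
  [   0.90172     0.46059     1.73208]
The output multiplier for sector j is the column-j sum of the Leontief inverse (I − A)⁻¹ = adj(I−A) / det(I−A).
Column S of adj(I−A): (0.2675, 0.2750, 0.6675); det(I−A) = 0.385375.
m_S = (0.2675 + 0.2750 + 0.6675) / 0.385375 = 1.21 / 0.385375 ≈ 3.1398.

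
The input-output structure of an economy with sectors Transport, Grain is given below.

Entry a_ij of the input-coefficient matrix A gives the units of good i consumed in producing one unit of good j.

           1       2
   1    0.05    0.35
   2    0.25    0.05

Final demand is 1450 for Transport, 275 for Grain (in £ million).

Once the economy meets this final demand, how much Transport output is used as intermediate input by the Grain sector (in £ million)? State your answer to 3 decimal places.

z_12 = 267.868

I − A =
  [   0.95    -0.35]
  [  -0.25     0.95]
det(I−A) = (0.95)(0.95) − (-0.35)(-0.25) = 0.8150
adj(I−A) = [[0.95, 0.35], [0.25, 0.95]]
(I − A)⁻¹ = adj(I−A) / det(I−A) ≈
  [   1.1656     0.4294]
  [   0.3067     1.1656]
First solve x = (I − A)⁻¹ d = adj(I−A)·d / det(I−A); in particular x_2 = (0.25·1450 + 0.95·275) / 0.8150 = 623.75 / 0.8150 ≈ 765.33742.
Intermediate flow from 1 to 2: z_12 = a_12 · x_2 = 0.35 × 623.75 / 0.8150 = 218.3125 / 0.8150 ≈ 267.868.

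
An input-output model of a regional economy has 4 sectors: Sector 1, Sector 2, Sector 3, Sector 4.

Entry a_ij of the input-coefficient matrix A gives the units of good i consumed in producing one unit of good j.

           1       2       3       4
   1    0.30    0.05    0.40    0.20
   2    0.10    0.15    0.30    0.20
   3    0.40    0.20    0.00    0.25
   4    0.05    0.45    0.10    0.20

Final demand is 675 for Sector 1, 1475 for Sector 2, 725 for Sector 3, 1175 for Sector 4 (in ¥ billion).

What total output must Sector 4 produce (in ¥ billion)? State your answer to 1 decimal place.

I − A =
  [   0.70    -0.05    -0.40    -0.20]
  [  -0.10     0.85    -0.30    -0.20]
  [  -0.40    -0.20     1.00    -0.25]
  [  -0.05    -0.45    -0.10     0.80]
Compute the cofactors C_ij = (−1)^(i+j)·(3×3 minor ij) of I−A; the adjugate is their transpose:
adj(I−A) = Cᵀ =
  [ 0.483000   0.241750   0.293000   0.272750]
  [ 0.195250   0.391500   0.217000   0.214500]
  [ 0.275875   0.241375   0.391000   0.251500]
  [ 0.174500   0.265500   0.189250   0.398000]
det(I−A) = Σ_j (I−A)_1j·C_1j = (0.70)(0.483000) + (-0.05)(0.195250) + (-0.40)(0.275875) + (-0.20)(0.174500) = 0.1830875
(I − A)⁻¹ = adj(I−A) / det(I−A) ≈
  [   2.6381     1.3204     1.6003     1.4897]
  [   1.0664     2.1383     1.1852     1.1716]
  [   1.5068     1.3184     2.1356     1.3737]
  [   0.9531     1.4501     1.0337     2.1738]
x = (I − A)⁻¹ d = adj(I−A)·d / det(I−A), with det(I−A) = 0.1830875:
  x_1 = (0.483000·675 + 0.241750·1475 + 0.293000·725 + 0.272750·1175) / 0.1830875 = 1215.5125 / 0.1830875 ≈ 6639.0
  x_2 = (0.195250·675 + 0.391500·1475 + 0.217000·725 + 0.214500·1175) / 0.1830875 = 1118.61875 / 0.1830875 ≈ 6109.7
  x_3 = (0.275875·675 + 0.241375·1475 + 0.391000·725 + 0.251500·1175) / 0.1830875 = 1121.23125 / 0.1830875 ≈ 6124.0
  x_4 = (0.174500·675 + 0.265500·1475 + 0.189250·725 + 0.398000·1175) / 0.1830875 = 1114.25625 / 0.1830875 ≈ 6085.9

x_4 = 6085.9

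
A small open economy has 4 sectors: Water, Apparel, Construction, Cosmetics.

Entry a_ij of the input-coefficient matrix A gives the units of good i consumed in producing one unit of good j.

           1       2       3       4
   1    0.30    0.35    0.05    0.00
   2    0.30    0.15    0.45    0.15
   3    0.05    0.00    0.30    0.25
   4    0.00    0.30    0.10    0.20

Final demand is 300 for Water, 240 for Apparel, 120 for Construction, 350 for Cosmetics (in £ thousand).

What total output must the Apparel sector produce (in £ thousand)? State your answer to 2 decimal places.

I − A =
  [   0.70    -0.35    -0.05     0.00]
  [  -0.30     0.85    -0.45    -0.15]
  [  -0.05     0.00     0.70    -0.25]
  [   0.00    -0.30    -0.10     0.80]
Compute the cofactors C_ij = (−1)^(i+j)·(3×3 minor ij) of I−A; the adjugate is their transpose:
adj(I−A) = Cᵀ =
  [ 0.389500   0.191000   0.163000   0.086750]
  [ 0.179250   0.372500   0.274500   0.155625]
  [ 0.054250   0.066500   0.360500   0.125125]
  [ 0.074000   0.148000   0.148000   0.333000]
det(I−A) = Σ_j (I−A)_1j·C_1j = (0.70)(0.389500) + (-0.35)(0.179250) + (-0.05)(0.054250) + (0.00)(0.074000) = 0.2072
(I − A)⁻¹ = adj(I−A) / det(I−A) ≈
  [   1.8798     0.9218     0.7867     0.4187]
  [   0.8651     1.7978     1.3248     0.7511]
  [   0.2618     0.3209     1.7399     0.6039]
  [   0.3571     0.7143     0.7143     1.6071]
x = (I − A)⁻¹ d = adj(I−A)·d / det(I−A), with det(I−A) = 0.2072:
  x_1 = (0.389500·300 + 0.191000·240 + 0.163000·120 + 0.086750·350) / 0.2072 = 212.6125 / 0.2072 ≈ 1026.12
  x_2 = (0.179250·300 + 0.372500·240 + 0.274500·120 + 0.155625·350) / 0.2072 = 230.58375 / 0.2072 ≈ 1112.86
  x_3 = (0.054250·300 + 0.066500·240 + 0.360500·120 + 0.125125·350) / 0.2072 = 119.28875 / 0.2072 ≈ 575.72
  x_4 = (0.074000·300 + 0.148000·240 + 0.148000·120 + 0.333000·350) / 0.2072 = 192.03 / 0.2072 ≈ 926.79

x_2 = 1112.86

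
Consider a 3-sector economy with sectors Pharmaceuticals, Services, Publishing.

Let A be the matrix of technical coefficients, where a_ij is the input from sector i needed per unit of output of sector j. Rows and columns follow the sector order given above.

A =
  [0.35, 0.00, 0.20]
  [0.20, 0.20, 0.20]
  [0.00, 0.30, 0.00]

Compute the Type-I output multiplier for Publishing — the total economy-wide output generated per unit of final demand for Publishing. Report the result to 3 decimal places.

m_3 = 1.812

I − A =
  [   0.65     0.00    -0.20]
  [  -0.20     0.80    -0.20]
  [   0.00    -0.30     1.00]
Cofactors of I−A, C_ij = (−1)^(i+j)·(minor ij) (rows/columns in the sector order above):
  C_11 = (0.80)(1.00) − (-0.20)(-0.30) = 0.7400
  C_12 = −[(-0.20)(1.00) − (-0.20)(0.00)] = 0.2000
  C_13 = (-0.20)(-0.30) − (0.80)(0.00) = 0.0600
  C_21 = −[(0.00)(1.00) − (-0.20)(-0.30)] = 0.0600
  C_22 = (0.65)(1.00) − (-0.20)(0.00) = 0.6500
  C_23 = −[(0.65)(-0.30) − (0.00)(0.00)] = 0.1950
  C_31 = (0.00)(-0.20) − (-0.20)(0.80) = 0.1600
  C_32 = −[(0.65)(-0.20) − (-0.20)(-0.20)] = 0.1700
  C_33 = (0.65)(0.80) − (0.00)(-0.20) = 0.5200
det(I−A) = Σ_j (I−A)_1j·C_1j = (0.65)(0.7400) + (0.00)(0.2000) + (-0.20)(0.0600) = 0.4690
adj(I−A) = Cᵀ =
  [ 0.7400   0.0600   0.1600]
  [ 0.2000   0.6500   0.1700]
  [ 0.0600   0.1950   0.5200]
(I − A)⁻¹ = adj(I−A) / det(I−A) ≈
  [   1.5778     0.1279     0.3412]
  [   0.4264     1.3859     0.3625]
  [   0.1279     0.4158     1.1087]
The output multiplier for sector j is the column-j sum of the Leontief inverse (I − A)⁻¹ = adj(I−A) / det(I−A).
Column 3 of adj(I−A): (0.1600, 0.1700, 0.5200); det(I−A) = 0.4690.
m_3 = (0.1600 + 0.1700 + 0.5200) / 0.4690 = 0.85 / 0.4690 ≈ 1.812.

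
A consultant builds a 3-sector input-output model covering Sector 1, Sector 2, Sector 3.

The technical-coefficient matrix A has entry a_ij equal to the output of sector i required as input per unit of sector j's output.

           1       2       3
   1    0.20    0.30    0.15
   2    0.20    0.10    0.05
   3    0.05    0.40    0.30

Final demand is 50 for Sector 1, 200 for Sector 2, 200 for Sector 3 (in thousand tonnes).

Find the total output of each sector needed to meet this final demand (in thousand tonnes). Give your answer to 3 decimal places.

x_1 = 268.464, x_2 = 308.617, x_3 = 481.243

I − A =
  [   0.80    -0.30    -0.15]
  [  -0.20     0.90    -0.05]
  [  -0.05    -0.40     0.70]
Cofactors of I−A, C_ij = (−1)^(i+j)·(minor ij) (rows/columns in the sector order above):
  C_11 = (0.90)(0.70) − (-0.05)(-0.40) = 0.6100
  C_12 = −[(-0.20)(0.70) − (-0.05)(-0.05)] = 0.1425
  C_13 = (-0.20)(-0.40) − (0.90)(-0.05) = 0.1250
  C_21 = −[(-0.30)(0.70) − (-0.15)(-0.40)] = 0.2700
  C_22 = (0.80)(0.70) − (-0.15)(-0.05) = 0.5525
  C_23 = −[(0.80)(-0.40) − (-0.30)(-0.05)] = 0.3350
  C_31 = (-0.30)(-0.05) − (-0.15)(0.90) = 0.1500
  C_32 = −[(0.80)(-0.05) − (-0.15)(-0.20)] = 0.0700
  C_33 = (0.80)(0.90) − (-0.30)(-0.20) = 0.6600
det(I−A) = Σ_j (I−A)_1j·C_1j = (0.80)(0.6100) + (-0.30)(0.1425) + (-0.15)(0.1250) = 0.4265
adj(I−A) = Cᵀ =
  [ 0.6100   0.2700   0.1500]
  [ 0.1425   0.5525   0.0700]
  [ 0.1250   0.3350   0.6600]
(I − A)⁻¹ = adj(I−A) / det(I−A) ≈
  [   1.4302     0.6331     0.3517]
  [   0.3341     1.2954     0.1641]
  [   0.2931     0.7855     1.5475]
x = (I − A)⁻¹ d = adj(I−A)·d / det(I−A), with det(I−A) = 0.4265:
  x_1 = (0.6100·50 + 0.2700·200 + 0.1500·200) / 0.4265 = 114.50 / 0.4265 ≈ 268.464
  x_2 = (0.1425·50 + 0.5525·200 + 0.0700·200) / 0.4265 = 131.625 / 0.4265 ≈ 308.617
  x_3 = (0.1250·50 + 0.3350·200 + 0.6600·200) / 0.4265 = 205.25 / 0.4265 ≈ 481.243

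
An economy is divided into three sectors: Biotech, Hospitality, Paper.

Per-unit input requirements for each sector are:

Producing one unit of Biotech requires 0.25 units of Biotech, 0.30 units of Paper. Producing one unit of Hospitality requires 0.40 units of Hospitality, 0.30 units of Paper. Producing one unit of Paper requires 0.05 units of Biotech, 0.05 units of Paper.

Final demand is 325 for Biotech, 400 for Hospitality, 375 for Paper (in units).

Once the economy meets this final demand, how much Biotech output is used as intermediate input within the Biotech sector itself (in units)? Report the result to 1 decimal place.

I − A =
  [   0.75     0.00    -0.05]
  [   0.00     0.60     0.00]
  [  -0.30    -0.30     0.95]
Cofactors of I−A, C_ij = (−1)^(i+j)·(minor ij) (rows/columns in the sector order above):
  C_11 = (0.60)(0.95) − (0.00)(-0.30) = 0.5700
  C_12 = −[(0.00)(0.95) − (0.00)(-0.30)] = 0.0000
  C_13 = (0.00)(-0.30) − (0.60)(-0.30) = 0.1800
  C_21 = −[(0.00)(0.95) − (-0.05)(-0.30)] = 0.0150
  C_22 = (0.75)(0.95) − (-0.05)(-0.30) = 0.6975
  C_23 = −[(0.75)(-0.30) − (0.00)(-0.30)] = 0.2250
  C_31 = (0.00)(0.00) − (-0.05)(0.60) = 0.0300
  C_32 = −[(0.75)(0.00) − (-0.05)(0.00)] = 0.0000
  C_33 = (0.75)(0.60) − (0.00)(0.00) = 0.4500
det(I−A) = Σ_j (I−A)_1j·C_1j = (0.75)(0.5700) + (0.00)(0.0000) + (-0.05)(0.1800) = 0.4185
adj(I−A) = Cᵀ =
  [ 0.5700   0.0150   0.0300]
  [ 0.0000   0.6975   0.0000]
  [ 0.1800   0.2250   0.4500]
(I − A)⁻¹ = adj(I−A) / det(I−A) ≈
  [   1.3620     0.0358     0.0717]
  [   0.0000     1.6667     0.0000]
  [   0.4301     0.5376     1.0753]
First solve x = (I − A)⁻¹ d = adj(I−A)·d / det(I−A); in particular x_B = (0.5700·325 + 0.0150·400 + 0.0300·375) / 0.4185 = 202.50 / 0.4185 ≈ 483.871.
Intermediate flow from B to B: z_BB = a_BB · x_B = 0.25 × 202.50 / 0.4185 = 50.625 / 0.4185 ≈ 121.0.

z_BB = 121.0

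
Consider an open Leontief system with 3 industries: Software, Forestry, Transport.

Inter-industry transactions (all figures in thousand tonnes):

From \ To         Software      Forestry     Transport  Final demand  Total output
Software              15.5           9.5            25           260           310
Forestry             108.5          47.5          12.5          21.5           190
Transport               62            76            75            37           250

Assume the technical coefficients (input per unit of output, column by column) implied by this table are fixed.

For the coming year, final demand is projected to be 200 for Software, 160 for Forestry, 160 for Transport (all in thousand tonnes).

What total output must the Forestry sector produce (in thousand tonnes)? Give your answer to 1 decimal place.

x_F = 382.2

Technical coefficients a_ij = z_ij / X_j:
  a_SS = 15.5/310 = 0.05, a_FS = 108.5/310 = 0.35, a_TS = 62/310 = 0.20
  a_SF = 9.5/190 = 0.05, a_FF = 47.5/190 = 0.25, a_TF = 76/190 = 0.40
  a_ST = 25/250 = 0.10, a_FT = 12.5/250 = 0.05, a_TT = 75/250 = 0.30
I − A =
  [   0.95    -0.05    -0.10]
  [  -0.35     0.75    -0.05]
  [  -0.20    -0.40     0.70]
Cofactors of I−A, C_ij = (−1)^(i+j)·(minor ij) (rows/columns in the sector order above):
  C_11 = (0.75)(0.70) − (-0.05)(-0.40) = 0.5050
  C_12 = −[(-0.35)(0.70) − (-0.05)(-0.20)] = 0.2550
  C_13 = (-0.35)(-0.40) − (0.75)(-0.20) = 0.2900
  C_21 = −[(-0.05)(0.70) − (-0.10)(-0.40)] = 0.0750
  C_22 = (0.95)(0.70) − (-0.10)(-0.20) = 0.6450
  C_23 = −[(0.95)(-0.40) − (-0.05)(-0.20)] = 0.3900
  C_31 = (-0.05)(-0.05) − (-0.10)(0.75) = 0.0775
  C_32 = −[(0.95)(-0.05) − (-0.10)(-0.35)] = 0.0825
  C_33 = (0.95)(0.75) − (-0.05)(-0.35) = 0.6950
det(I−A) = Σ_j (I−A)_1j·C_1j = (0.95)(0.5050) + (-0.05)(0.2550) + (-0.10)(0.2900) = 0.4380
adj(I−A) = Cᵀ =
  [ 0.5050   0.0750   0.0775]
  [ 0.2550   0.6450   0.0825]
  [ 0.2900   0.3900   0.6950]
(I − A)⁻¹ = adj(I−A) / det(I−A) ≈
  [   1.1530     0.1712     0.1769]
  [   0.5822     1.4726     0.1884]
  [   0.6621     0.8904     1.5868]
x = (I − A)⁻¹ d = adj(I−A)·d / det(I−A), with det(I−A) = 0.4380:
  x_S = (0.5050·200 + 0.0750·160 + 0.0775·160) / 0.4380 = 125.40 / 0.4380 ≈ 286.3
  x_F = (0.2550·200 + 0.6450·160 + 0.0825·160) / 0.4380 = 167.40 / 0.4380 ≈ 382.2
  x_T = (0.2900·200 + 0.3900·160 + 0.6950·160) / 0.4380 = 231.60 / 0.4380 ≈ 528.8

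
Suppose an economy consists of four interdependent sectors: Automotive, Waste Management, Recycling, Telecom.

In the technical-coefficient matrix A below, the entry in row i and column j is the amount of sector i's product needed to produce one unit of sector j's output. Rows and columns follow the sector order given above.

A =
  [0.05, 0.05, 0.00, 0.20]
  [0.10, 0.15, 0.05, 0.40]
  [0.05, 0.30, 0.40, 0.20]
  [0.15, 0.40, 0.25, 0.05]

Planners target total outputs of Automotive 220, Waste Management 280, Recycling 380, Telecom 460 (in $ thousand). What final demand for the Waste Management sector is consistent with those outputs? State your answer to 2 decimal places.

d_2 = 13.00

I − A =
  [   0.95    -0.05     0.00    -0.20]
  [  -0.10     0.85    -0.05    -0.40]
  [  -0.05    -0.30     0.60    -0.20]
  [  -0.15    -0.40    -0.25     0.95]
d = (I − A) x:
  d_1 = (+0.95)·220 + (-0.05)·280 + (+0.00)·380 + (-0.20)·460 = 103.00
  d_2 = (-0.10)·220 + (+0.85)·280 + (-0.05)·380 + (-0.40)·460 = 13.00
  d_3 = (-0.05)·220 + (-0.30)·280 + (+0.60)·380 + (-0.20)·460 = 41.00
  d_4 = (-0.15)·220 + (-0.40)·280 + (-0.25)·380 + (+0.95)·460 = 197.00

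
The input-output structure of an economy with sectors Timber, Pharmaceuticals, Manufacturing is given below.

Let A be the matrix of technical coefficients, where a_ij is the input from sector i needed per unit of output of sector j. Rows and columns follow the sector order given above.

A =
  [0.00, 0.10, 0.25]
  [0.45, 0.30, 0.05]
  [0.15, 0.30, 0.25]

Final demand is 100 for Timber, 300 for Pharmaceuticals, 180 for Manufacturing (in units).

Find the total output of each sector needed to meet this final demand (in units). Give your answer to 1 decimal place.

I − A =
  [   1.00    -0.10    -0.25]
  [  -0.45     0.70    -0.05]
  [  -0.15    -0.30     0.75]
Cofactors of I−A, C_ij = (−1)^(i+j)·(minor ij) (rows/columns in the sector order above):
  C_11 = (0.70)(0.75) − (-0.05)(-0.30) = 0.5100
  C_12 = −[(-0.45)(0.75) − (-0.05)(-0.15)] = 0.3450
  C_13 = (-0.45)(-0.30) − (0.70)(-0.15) = 0.2400
  C_21 = −[(-0.10)(0.75) − (-0.25)(-0.30)] = 0.1500
  C_22 = (1.00)(0.75) − (-0.25)(-0.15) = 0.7125
  C_23 = −[(1.00)(-0.30) − (-0.10)(-0.15)] = 0.3150
  C_31 = (-0.10)(-0.05) − (-0.25)(0.70) = 0.1800
  C_32 = −[(1.00)(-0.05) − (-0.25)(-0.45)] = 0.1625
  C_33 = (1.00)(0.70) − (-0.10)(-0.45) = 0.6550
det(I−A) = Σ_j (I−A)_1j·C_1j = (1.00)(0.5100) + (-0.10)(0.3450) + (-0.25)(0.2400) = 0.4155
adj(I−A) = Cᵀ =
  [ 0.5100   0.1500   0.1800]
  [ 0.3450   0.7125   0.1625]
  [ 0.2400   0.3150   0.6550]
(I − A)⁻¹ = adj(I−A) / det(I−A) ≈
  [   1.2274     0.3610     0.4332]
  [   0.8303     1.7148     0.3911]
  [   0.5776     0.7581     1.5764]
x = (I − A)⁻¹ d = adj(I−A)·d / det(I−A), with det(I−A) = 0.4155:
  x_1 = (0.5100·100 + 0.1500·300 + 0.1800·180) / 0.4155 = 128.40 / 0.4155 ≈ 309.0
  x_2 = (0.3450·100 + 0.7125·300 + 0.1625·180) / 0.4155 = 277.50 / 0.4155 ≈ 667.9
  x_3 = (0.2400·100 + 0.3150·300 + 0.6550·180) / 0.4155 = 236.40 / 0.4155 ≈ 569.0

x_1 = 309.0, x_2 = 667.9, x_3 = 569.0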